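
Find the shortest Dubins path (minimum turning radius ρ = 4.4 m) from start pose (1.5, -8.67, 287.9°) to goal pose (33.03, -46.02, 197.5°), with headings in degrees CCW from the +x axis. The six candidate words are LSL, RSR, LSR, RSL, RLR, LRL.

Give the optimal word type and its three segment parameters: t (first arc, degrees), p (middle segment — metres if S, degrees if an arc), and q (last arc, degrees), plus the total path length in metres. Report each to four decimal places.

LSR: t = 30.8677°, p = 42.3115 m, q = 121.2677°, L = 53.9946 m

Let ψ = atan2(Δy, Δx) = atan2(-37.35, 31.53) = -49.8297° be the start→goal bearing.
Normalize: d = |goal − start| / ρ = 48.879069/4.4 = 11.108879, α = (θ_start − ψ) mod 360° = 337.7297° = 5.894496 rad, β = (θ_goal − ψ) mod 360° = 247.3297° = 4.316718 rad.
Common terms: sin α = -0.378976, cos α = 0.925406, sin β = -0.922738, cos β = -0.385427, cos(α−β) = -0.006981, d² = 123.407200. Work in radians in the unit-radius frame; every candidate has L = ρ·(t + p + q).
LSL: p² = 2 + d² − 2cos(α−β) + 2d(sin α − sin β) = 137.502336; p = √p² = 11.726139; φ = atan2(cos β − cos α, d + sin α − sin β) = -0.112021 rad; t = (φ − α) mod 2π = 0.276668 rad, q = (β − φ) mod 2π = 4.428739 rad → L = 4.4·(0.276668 + 11.726139 + 4.428739) = 4.4·16.431547 = 72.298805 m
RSR: p² = 2 + d² − 2cos(α−β) + 2d(sin β − sin α) = 113.339990; p = √p² = 10.646126; φ = atan2(cos α − cos β, d − sin α + sin β) = 0.123441 rad; t = (α − φ) mod 2π = 5.771055 rad, q = (φ − β) mod 2π = 2.089908 rad → L = 4.4·(5.771055 + 10.646126 + 2.089908) = 4.4·18.507089 = 81.431190 m
LSR: p² = d² − 2 + 2cos(α−β) + 2d(sin α + sin β) = 92.472063; p = √p² = 9.616240; φ = atan2(−cos α − cos β, d + sin α + sin β) − atan2(−2, p) = 0.150054 rad; t = (φ − α) mod 2π = 0.538744 rad, q = (φ − β) mod 2π = 2.116521 rad → L = 4.4·(0.538744 + 9.616240 + 2.116521) = 4.4·12.271505 = 53.994621 m
RSL: p² = d² − 2 + 2cos(α−β) − 2d(sin α + sin β) = 150.314412; p = √p² = 12.260278; φ = atan2(cos α + cos β, d − sin α − sin β) − atan2(2, p) = -0.118222 rad; t = (α − φ) mod 2π = 6.012718 rad, q = (β − φ) mod 2π = 4.434940 rad → L = 4.4·(6.012718 + 12.260278 + 4.434940) = 4.4·22.707935 = 99.914916 m
RLR: c = (6 − d² + 2cos(α−β) + 2d(sin α − sin β))/8 = -13.167499, |c| > 1 → infeasible
LRL: c = (6 − d² + 2cos(α−β) − 2d(sin α − sin β))/8 = -16.187792, |c| > 1 → infeasible
Shortest: LSR with L = 53.994621 m ≈ 53.9946 m
Convert LSR to answer units (arcs ×180/π): t = 0.538744·180/π = 30.8677°, p = ρ·p = 4.4·9.616240 = 42.3115 m, q = 2.116521·180/π = 121.2677°, L = 53.9946 m.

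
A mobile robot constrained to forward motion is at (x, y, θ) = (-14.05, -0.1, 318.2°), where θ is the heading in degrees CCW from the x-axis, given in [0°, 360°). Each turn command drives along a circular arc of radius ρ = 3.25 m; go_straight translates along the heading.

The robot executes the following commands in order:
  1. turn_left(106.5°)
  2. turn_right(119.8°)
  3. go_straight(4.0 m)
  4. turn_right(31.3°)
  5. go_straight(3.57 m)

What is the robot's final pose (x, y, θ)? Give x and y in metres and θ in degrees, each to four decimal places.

set_pose: (x, y, θ) = (-14.0500, -0.1000, 318.2000°), ρ = 3.25
turn_left(106.5°): centre at ρ to the left, rotate +106.5° → (-8.9455, 0.9339, 424.7000° ≡ 64.7000°)
turn_right(119.8°): centre at ρ to the right, rotate −119.8° → (-3.3417, 1.4044, -55.1000° ≡ 304.9000°)
go_straight(4.0): x += 4.0·cos θ, y += 4.0·sin θ → (-1.0532, -1.8762, 304.9000°)
turn_right(31.3°): centre at ρ to the right, rotate −31.3° → (-0.4751, -3.5316, 273.6000°)
go_straight(3.57): x += 3.57·cos θ, y += 3.57·sin θ → (-0.2509, -7.0945, 273.6000°)

(-0.2509, -7.0945, 273.6000°)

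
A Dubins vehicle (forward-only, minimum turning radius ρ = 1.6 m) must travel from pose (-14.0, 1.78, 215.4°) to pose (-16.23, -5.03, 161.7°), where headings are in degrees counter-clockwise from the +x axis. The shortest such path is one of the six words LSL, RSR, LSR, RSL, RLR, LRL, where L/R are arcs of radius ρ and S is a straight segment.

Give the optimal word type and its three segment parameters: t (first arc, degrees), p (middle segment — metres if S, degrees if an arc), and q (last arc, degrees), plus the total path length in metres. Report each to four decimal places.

LSR: t = 62.8652°, p = 3.5637 m, q = 116.5652°, L = 8.5744 m

Let ψ = atan2(Δy, Δx) = atan2(-6.81, -2.23) = -108.1315° be the start→goal bearing.
Normalize: d = |goal − start| / ρ = 7.165822/1.6 = 4.478639, α = (θ_start − ψ) mod 360° = 323.5315° = 5.646690 rad, β = (θ_goal − ψ) mod 360° = 269.8315° = 4.709449 rad.
Common terms: sin α = -0.594380, cos α = 0.804184, sin β = -0.999996, cos β = -0.002940, cos(α−β) = 0.592013, d² = 20.058203. Work in radians in the unit-radius frame; every candidate has L = ρ·(t + p + q).
LSL: p² = 2 + d² − 2cos(α−β) + 2d(sin α − sin β) = 24.507386; p = √p² = 4.950494; φ = atan2(cos β − cos α, d + sin α − sin β) = -0.163770 rad; t = (φ − α) mod 2π = 0.472725 rad, q = (β − φ) mod 2π = 4.873219 rad → L = 1.6·(0.472725 + 4.950494 + 4.873219) = 1.6·10.296437 = 16.474299 m
RSR: p² = 2 + d² − 2cos(α−β) + 2d(sin β − sin α) = 17.240968; p = √p² = 4.152224; φ = atan2(cos α − cos β, d − sin α + sin β) = 0.195629 rad; t = (α − φ) mod 2π = 5.451061 rad, q = (φ − β) mod 2π = 1.769366 rad → L = 1.6·(5.451061 + 4.152224 + 1.769366) = 1.6·11.372652 = 18.196242 m
LSR: p² = d² − 2 + 2cos(α−β) + 2d(sin α + sin β) = 4.960962; p = √p² = 2.227322; φ = atan2(−cos α − cos β, d + sin α + sin β) − atan2(−2, p) = 0.460709 rad; t = (φ − α) mod 2π = 1.097204 rad, q = (φ − β) mod 2π = 2.034446 rad → L = 1.6·(1.097204 + 2.227322 + 2.034446) = 1.6·5.358972 = 8.574355 m
RSL: p² = d² − 2 + 2cos(α−β) − 2d(sin α + sin β) = 33.523497; p = √p² = 5.789948; φ = atan2(cos α + cos β, d − sin α − sin β) − atan2(2, p) = -0.201417 rad; t = (α − φ) mod 2π = 5.848107 rad, q = (β − φ) mod 2π = 4.910866 rad → L = 1.6·(5.848107 + 5.789948 + 4.910866) = 1.6·16.548921 = 26.478273 m
RLR: c = (6 − d² + 2cos(α−β) + 2d(sin α − sin β))/8 = -1.155121, |c| > 1 → infeasible
LRL: c = (6 − d² + 2cos(α−β) − 2d(sin α − sin β))/8 = -2.063423, |c| > 1 → infeasible
Shortest: LSR with L = 8.574355 m ≈ 8.5744 m
Convert LSR to answer units (arcs ×180/π): t = 1.097204·180/π = 62.8652°, p = ρ·p = 1.6·2.227322 = 3.5637 m, q = 2.034446·180/π = 116.5652°, L = 8.5744 m.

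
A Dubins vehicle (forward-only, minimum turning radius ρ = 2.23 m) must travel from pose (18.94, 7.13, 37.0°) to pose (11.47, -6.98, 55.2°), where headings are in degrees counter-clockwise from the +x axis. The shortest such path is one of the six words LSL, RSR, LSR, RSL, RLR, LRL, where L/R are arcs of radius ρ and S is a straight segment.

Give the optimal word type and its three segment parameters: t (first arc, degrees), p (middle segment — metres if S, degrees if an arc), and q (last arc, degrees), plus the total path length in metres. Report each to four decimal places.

Let ψ = atan2(Δy, Δx) = atan2(-14.11, -7.47) = -117.8973° be the start→goal bearing.
Normalize: d = |goal − start| / ρ = 15.965369/2.23 = 7.159358, α = (θ_start − ψ) mod 360° = 154.8973° = 2.703467 rad, β = (θ_goal − ψ) mod 360° = 173.0973° = 3.021117 rad.
Common terms: sin α = 0.424243, cos α = -0.905549, sin β = 0.120184, cos β = -0.992752, cos(α−β) = 0.949972, d² = 51.256410. Work in radians in the unit-radius frame; every candidate has L = ρ·(t + p + q).
LSL: p² = 2 + d² − 2cos(α−β) + 2d(sin α − sin β) = 55.710192; p = √p² = 7.463926; φ = atan2(cos β − cos α, d + sin α − sin β) = -0.011684 rad; t = (φ − α) mod 2π = 3.568034 rad, q = (β − φ) mod 2π = 3.032801 rad → L = 2.23·(3.568034 + 7.463926 + 3.032801) = 2.23·14.064761 = 31.364418 m
RSR: p² = 2 + d² − 2cos(α−β) + 2d(sin β − sin α) = 47.002739; p = √p² = 6.855854; φ = atan2(cos α − cos β, d − sin α + sin β) = 0.012720 rad; t = (α − φ) mod 2π = 2.690748 rad, q = (φ − β) mod 2π = 3.274788 rad → L = 2.23·(2.690748 + 6.855854 + 3.274788) = 2.23·12.821390 = 28.591699 m
LSR: p² = d² − 2 + 2cos(α−β) + 2d(sin α + sin β) = 58.951845; p = √p² = 7.678010; φ = atan2(−cos α − cos β, d + sin α + sin β) − atan2(−2, p) = 0.496420 rad; t = (φ − α) mod 2π = 4.076138 rad, q = (φ − β) mod 2π = 3.758488 rad → L = 2.23·(4.076138 + 7.678010 + 3.758488) = 2.23·15.512636 = 34.593178 m
RSL: p² = d² − 2 + 2cos(α−β) − 2d(sin α + sin β) = 43.360863; p = √p² = 6.584897; φ = atan2(cos α + cos β, d − sin α − sin β) − atan2(2, p) = -0.574333 rad; t = (α − φ) mod 2π = 3.277800 rad, q = (β − φ) mod 2π = 3.595450 rad → L = 2.23·(3.277800 + 6.584897 + 3.595450) = 2.23·13.458147 = 30.011669 m
RLR: c = (6 − d² + 2cos(α−β) + 2d(sin α − sin β))/8 = -4.875342, |c| > 1 → infeasible
LRL: c = (6 − d² + 2cos(α−β) − 2d(sin α − sin β))/8 = -5.963774, |c| > 1 → infeasible
Shortest: RSR with L = 28.591699 m ≈ 28.5917 m
Convert RSR to answer units (arcs ×180/π): t = 2.690748·180/π = 154.1685°, p = ρ·p = 2.23·6.855854 = 15.2886 m, q = 3.274788·180/π = 187.6315°, L = 28.5917 m.

RSR: t = 154.1685°, p = 15.2886 m, q = 187.6315°, L = 28.5917 m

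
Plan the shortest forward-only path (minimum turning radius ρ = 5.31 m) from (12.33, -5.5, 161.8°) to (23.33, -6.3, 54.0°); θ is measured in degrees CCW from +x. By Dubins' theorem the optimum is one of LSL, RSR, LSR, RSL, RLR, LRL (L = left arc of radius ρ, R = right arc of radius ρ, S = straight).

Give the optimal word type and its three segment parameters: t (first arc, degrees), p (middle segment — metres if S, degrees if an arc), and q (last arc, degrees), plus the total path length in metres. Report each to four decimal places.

LSL: t = 239.5724°, p = 11.1438 m, q = 12.6276°, L = 34.5169 m

Let ψ = atan2(Δy, Δx) = atan2(-0.80, 11.00) = -4.1596° be the start→goal bearing.
Normalize: d = |goal − start| / ρ = 11.029053/5.31 = 2.077034, α = (θ_start − ψ) mod 360° = 165.9596° = 2.896542 rad, β = (θ_goal − ψ) mod 360° = 58.1596° = 1.015077 rad.
Common terms: sin α = 0.242605, cos α = -0.970125, sin β = 0.849521, cos β = 0.527554, cos(α−β) = -0.305695, d² = 4.314072. Work in radians in the unit-radius frame; every candidate has L = ρ·(t + p + q).
LSL: p² = 2 + d² − 2cos(α−β) + 2d(sin α − sin β) = 4.404292; p = √p² = 2.098640; φ = atan2(cos β − cos α, d + sin α − sin β) = 0.794685 rad; t = (φ − α) mod 2π = 4.181328 rad, q = (β − φ) mod 2π = 0.220393 rad → L = 5.31·(4.181328 + 2.098640 + 0.220393) = 5.31·6.500361 = 34.516916 m
RSR: p² = 2 + d² − 2cos(α−β) + 2d(sin β − sin α) = 9.446633; p = √p² = 3.073538; φ = atan2(cos α − cos β, d − sin α + sin β) = -0.508974 rad; t = (α − φ) mod 2π = 3.405517 rad, q = (φ − β) mod 2π = 4.759134 rad → L = 5.31·(3.405517 + 3.073538 + 4.759134) = 5.31·11.238188 = 59.674777 m
LSR: p² = d² − 2 + 2cos(α−β) + 2d(sin α + sin β) = 6.239450; p = √p² = 2.497889; φ = atan2(−cos α − cos β, d + sin α + sin β) − atan2(−2, p) = 0.813905 rad; t = (φ − α) mod 2π = 4.200548 rad, q = (φ − β) mod 2π = 6.082013 rad → L = 5.31·(4.200548 + 2.497889 + 6.082013) = 5.31·12.780450 = 67.864190 m
RSL: p² = d² − 2 + 2cos(α−β) − 2d(sin α + sin β) = -2.834088 < 0 → infeasible
RLR: c = (6 − d² + 2cos(α−β) + 2d(sin α − sin β))/8 = -0.180829; p = 2π − arccos c = 4.530560 rad; φ = atan2(cos α − cos β, d − sin α + sin β) = -0.508974 rad; t = (α − φ + p/2) mod 2π = 5.670796 rad, q = (α − β − t + p) mod 2π = 0.741228 rad → L = 5.31·(5.670796 + 4.530560 + 0.741228) = 5.31·10.942584 = 58.105121 m
LRL: c = (6 − d² + 2cos(α−β) − 2d(sin α − sin β))/8 = 0.449464; p = 2π − arccos c = 5.178554 rad; φ = atan2(cos β − cos α, d + sin α − sin β) = 0.794685 rad; t = (φ − α + p/2) mod 2π = 0.487419 rad, q = (β − α − t + p) mod 2π = 2.809670 rad → L = 5.31·(0.487419 + 5.178554 + 2.809670) = 5.31·8.475642 = 45.005662 m
Shortest: LSL with L = 34.516916 m ≈ 34.5169 m
Convert LSL to answer units (arcs ×180/π): t = 4.181328·180/π = 239.5724°, p = ρ·p = 5.31·2.098640 = 11.1438 m, q = 0.220393·180/π = 12.6276°, L = 34.5169 m.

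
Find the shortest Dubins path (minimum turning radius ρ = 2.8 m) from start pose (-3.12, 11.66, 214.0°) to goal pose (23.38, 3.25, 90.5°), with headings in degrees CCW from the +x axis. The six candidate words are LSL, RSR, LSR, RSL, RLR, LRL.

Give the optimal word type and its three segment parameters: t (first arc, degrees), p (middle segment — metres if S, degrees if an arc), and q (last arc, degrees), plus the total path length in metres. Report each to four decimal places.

LSL: t = 130.5608°, p = 22.9630 m, q = 105.9392°, L = 34.5206 m

Let ψ = atan2(Δy, Δx) = atan2(-8.41, 26.50) = -17.6073° be the start→goal bearing.
Normalize: d = |goal − start| / ρ = 27.802484/2.8 = 9.929458, α = (θ_start − ψ) mod 360° = 231.6073° = 4.042310 rad, β = (θ_goal − ψ) mod 360° = 108.1073° = 1.886828 rad.
Common terms: sin α = -0.783772, cos α = -0.621048, sin β = 0.950476, cos β = -0.310797, cos(α−β) = -0.551937, d² = 98.594145. Work in radians in the unit-radius frame; every candidate has L = ρ·(t + p + q).
LSL: p² = 2 + d² − 2cos(α−β) + 2d(sin α − sin β) = 67.257720; p = √p² = 8.201080; φ = atan2(cos β − cos α, d + sin α − sin β) = 0.037840 rad; t = (φ − α) mod 2π = 2.278715 rad, q = (β − φ) mod 2π = 1.848988 rad → L = 2.8·(2.278715 + 8.201080 + 1.848988) = 2.8·12.328784 = 34.520596 m
RSR: p² = 2 + d² − 2cos(α−β) + 2d(sin β − sin α) = 136.138318; p = √p² = 11.667833; φ = atan2(cos α − cos β, d − sin α + sin β) = -0.026593 rad; t = (α − φ) mod 2π = 4.068903 rad, q = (φ − β) mod 2π = 4.369764 rad → L = 2.8·(4.068903 + 11.667833 + 4.369764) = 2.8·20.106500 = 56.298199 m
LSR: p² = d² − 2 + 2cos(α−β) + 2d(sin α + sin β) = 98.800831; p = √p² = 9.939861; φ = atan2(−cos α − cos β, d + sin α + sin β) − atan2(−2, p) = 0.290595 rad; t = (φ − α) mod 2π = 2.531471 rad, q = (φ − β) mod 2π = 4.686952 rad → L = 2.8·(2.531471 + 9.939861 + 4.686952) = 2.8·17.158284 = 48.043195 m
RSL: p² = d² − 2 + 2cos(α−β) − 2d(sin α + sin β) = 92.179712; p = √p² = 9.601027; φ = atan2(cos α + cos β, d − sin α − sin β) − atan2(2, p) = -0.300535 rad; t = (α − φ) mod 2π = 4.342844 rad, q = (β − φ) mod 2π = 2.187363 rad → L = 2.8·(4.342844 + 9.601027 + 2.187363) = 2.8·16.131234 = 45.167454 m
RLR: c = (6 − d² + 2cos(α−β) + 2d(sin α − sin β))/8 = -16.017290, |c| > 1 → infeasible
LRL: c = (6 − d² + 2cos(α−β) − 2d(sin α − sin β))/8 = -7.407215, |c| > 1 → infeasible
Shortest: LSL with L = 34.520596 m ≈ 34.5206 m
Convert LSL to answer units (arcs ×180/π): t = 2.278715·180/π = 130.5608°, p = ρ·p = 2.8·8.201080 = 22.9630 m, q = 1.848988·180/π = 105.9392°, L = 34.5206 m.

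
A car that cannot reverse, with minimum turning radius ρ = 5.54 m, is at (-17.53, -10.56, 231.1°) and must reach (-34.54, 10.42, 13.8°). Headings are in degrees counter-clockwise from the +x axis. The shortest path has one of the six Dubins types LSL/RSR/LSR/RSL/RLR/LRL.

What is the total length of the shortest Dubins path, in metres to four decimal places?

Let ψ = atan2(Δy, Δx) = atan2(20.98, -17.01) = 129.0342° be the start→goal bearing.
Normalize: d = |goal − start| / ρ = 27.009267/5.54 = 4.875319, α = (θ_start − ψ) mod 360° = 102.0658° = 1.781385 rad, β = (θ_goal − ψ) mod 360° = 244.7658° = 4.271970 rad.
Common terms: sin α = 0.977908, cos α = -0.209035, sin β = -0.904573, cos β = -0.426319, cos(α−β) = -0.795473, d² = 23.768735. Work in radians in the unit-radius frame; every candidate has L = ρ·(t + p + q).
LSL: p² = 2 + d² − 2cos(α−β) + 2d(sin α − sin β) = 45.715072; p = √p² = 6.761292; φ = atan2(cos β − cos α, d + sin α − sin β) = -0.032142 rad; t = (φ − α) mod 2π = 4.469659 rad, q = (β − φ) mod 2π = 4.304111 rad → L = 5.54·(4.469659 + 6.761292 + 4.304111) = 5.54·15.535062 = 86.064246 m
RSR: p² = 2 + d² − 2cos(α−β) + 2d(sin β − sin α) = 9.004291; p = √p² = 3.000715; φ = atan2(cos α − cos β, d − sin α + sin β) = 0.072474 rad; t = (α − φ) mod 2π = 1.708911 rad, q = (φ − β) mod 2π = 2.083690 rad → L = 5.54·(1.708911 + 3.000715 + 2.083690) = 5.54·6.793316 = 37.634968 m
LSR: p² = d² − 2 + 2cos(α−β) + 2d(sin α + sin β) = 20.892853; p = √p² = 4.570870; φ = atan2(−cos α − cos β, d + sin α + sin β) − atan2(−2, p) = 0.540146 rad; t = (φ − α) mod 2π = 5.041947 rad, q = (φ − β) mod 2π = 2.551362 rad → L = 5.54·(5.041947 + 4.570870 + 2.551362) = 5.54·12.164179 = 67.389549 m
RSL: p² = d² − 2 + 2cos(α−β) − 2d(sin α + sin β) = 19.462723; p = √p² = 4.411658; φ = atan2(cos α + cos β, d − sin α − sin β) − atan2(2, p) = -0.557178 rad; t = (α − φ) mod 2π = 2.338563 rad, q = (β − φ) mod 2π = 4.829148 rad → L = 5.54·(2.338563 + 4.411658 + 4.829148) = 5.54·11.579368 = 64.149701 m
RLR: c = (6 − d² + 2cos(α−β) + 2d(sin α − sin β))/8 = -0.125536; p = 2π − arccos c = 4.586521 rad; φ = atan2(cos α − cos β, d − sin α + sin β) = 0.072474 rad; t = (α − φ + p/2) mod 2π = 4.002171 rad, q = (α − β − t + p) mod 2π = 4.376950 rad → L = 5.54·(4.002171 + 4.586521 + 4.376950) = 5.54·12.965641 = 71.829654 m
LRL: c = (6 − d² + 2cos(α−β) − 2d(sin α − sin β))/8 = -4.714384, |c| > 1 → infeasible
Shortest: RSR with L = 37.634968 m ≈ 37.6350 m

37.6350 m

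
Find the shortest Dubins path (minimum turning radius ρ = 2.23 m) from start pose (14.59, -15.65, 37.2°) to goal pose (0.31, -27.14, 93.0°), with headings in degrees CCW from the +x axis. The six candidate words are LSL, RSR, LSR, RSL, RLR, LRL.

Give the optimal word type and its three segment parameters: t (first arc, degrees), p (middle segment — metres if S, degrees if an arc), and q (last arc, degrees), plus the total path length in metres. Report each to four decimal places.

RSR: t = 181.5926°, p = 16.4833 m, q = 122.6074°, L = 28.3230 m

Let ψ = atan2(Δy, Δx) = atan2(-11.49, -14.28) = -141.1791° be the start→goal bearing.
Normalize: d = |goal − start| / ρ = 18.328625/2.23 = 8.219114, α = (θ_start − ψ) mod 360° = 178.3791° = 3.113302 rad, β = (θ_goal − ψ) mod 360° = 234.1791° = 4.087196 rad.
Common terms: sin α = 0.028287, cos α = -0.999600, sin β = -0.810850, cos β = -0.585254, cos(α−β) = 0.562083, d² = 67.553842. Work in radians in the unit-radius frame; every candidate has L = ρ·(t + p + q).
LSL: p² = 2 + d² − 2cos(α−β) + 2d(sin α − sin β) = 82.223597; p = √p² = 9.067723; φ = atan2(cos β − cos α, d + sin α − sin β) = 0.045711 rad; t = (φ − α) mod 2π = 3.215594 rad, q = (β − φ) mod 2π = 4.041486 rad → L = 2.23·(3.215594 + 9.067723 + 4.041486) = 2.23·16.324802 = 36.404308 m
RSR: p² = 2 + d² − 2cos(α−β) + 2d(sin β − sin α) = 54.635753; p = √p² = 7.391600; φ = atan2(cos α − cos β, d − sin α + sin β) = -0.056086 rad; t = (α − φ) mod 2π = 3.169388 rad, q = (φ − β) mod 2π = 2.139903 rad → L = 2.23·(3.169388 + 7.391600 + 2.139903) = 2.23·12.700892 = 28.322989 m
LSR: p² = d² − 2 + 2cos(α−β) + 2d(sin α + sin β) = 53.814048; p = √p² = 7.335806; φ = atan2(−cos α − cos β, d + sin α + sin β) − atan2(−2, p) = 0.476142 rad; t = (φ − α) mod 2π = 3.646025 rad, q = (φ − β) mod 2π = 2.672131 rad → L = 2.23·(3.646025 + 7.335806 + 2.672131) = 2.23·13.653962 = 30.448335 m
RSL: p² = d² − 2 + 2cos(α−β) − 2d(sin α + sin β) = 79.541970; p = √p² = 8.918630; φ = atan2(cos α + cos β, d − sin α − sin β) − atan2(2, p) = -0.394876 rad; t = (α − φ) mod 2π = 3.508178 rad, q = (β − φ) mod 2π = 4.482072 rad → L = 2.23·(3.508178 + 8.918630 + 4.482072) = 2.23·16.908881 = 37.706805 m
RLR: c = (6 − d² + 2cos(α−β) + 2d(sin α − sin β))/8 = -5.829469, |c| > 1 → infeasible
LRL: c = (6 − d² + 2cos(α−β) − 2d(sin α − sin β))/8 = -9.277950, |c| > 1 → infeasible
Shortest: RSR with L = 28.322989 m ≈ 28.3230 m
Convert RSR to answer units (arcs ×180/π): t = 3.169388·180/π = 181.5926°, p = ρ·p = 2.23·7.391600 = 16.4833 m, q = 2.139903·180/π = 122.6074°, L = 28.3230 m.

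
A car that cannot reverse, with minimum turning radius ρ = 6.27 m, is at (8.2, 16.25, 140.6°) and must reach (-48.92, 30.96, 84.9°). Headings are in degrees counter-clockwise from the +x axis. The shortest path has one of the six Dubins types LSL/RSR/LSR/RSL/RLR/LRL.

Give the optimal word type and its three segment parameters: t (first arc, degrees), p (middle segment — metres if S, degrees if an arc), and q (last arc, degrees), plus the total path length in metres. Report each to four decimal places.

Let ψ = atan2(Δy, Δx) = atan2(14.71, -57.12) = 165.5585° be the start→goal bearing.
Normalize: d = |goal − start| / ρ = 58.983714/6.27 = 9.407291, α = (θ_start − ψ) mod 360° = 335.0415° = 5.847577 rad, β = (θ_goal − ψ) mod 360° = 279.3415° = 4.875428 rad.
Common terms: sin α = -0.421962, cos α = 0.906613, sin β = -0.986738, cos β = 0.162318, cos(α−β) = 0.563526, d² = 88.497122. Work in radians in the unit-radius frame; every candidate has L = ρ·(t + p + q).
LSL: p² = 2 + d² − 2cos(α−β) + 2d(sin α − sin β) = 99.996100; p = √p² = 9.999805; φ = atan2(cos β − cos α, d + sin α − sin β) = -0.074500 rad; t = (φ − α) mod 2π = 0.361109 rad, q = (β − φ) mod 2π = 4.949928 rad → L = 6.27·(0.361109 + 9.999805 + 4.949928) = 6.27·15.310842 = 95.998979 m
RSR: p² = 2 + d² − 2cos(α−β) + 2d(sin β − sin α) = 78.744039; p = √p² = 8.873784; φ = atan2(cos α − cos β, d − sin α + sin β) = 0.083974 rad; t = (α − φ) mod 2π = 5.763602 rad, q = (φ − β) mod 2π = 1.491731 rad → L = 6.27·(5.763602 + 8.873784 + 1.491731) = 6.27·16.129118 = 101.129567 m
LSR: p² = d² − 2 + 2cos(α−β) + 2d(sin α + sin β) = 61.120060; p = √p² = 7.817932; φ = atan2(−cos α − cos β, d + sin α + sin β) − atan2(−2, p) = 0.117598 rad; t = (φ − α) mod 2π = 0.553206 rad, q = (φ − β) mod 2π = 1.525355 rad → L = 6.27·(0.553206 + 7.817932 + 1.525355) = 6.27·9.896493 = 62.051013 m
RSL: p² = d² − 2 + 2cos(α−β) − 2d(sin α + sin β) = 114.128288; p = √p² = 10.683084; φ = atan2(cos α + cos β, d − sin α − sin β) − atan2(2, p) = -0.086561 rad; t = (α − φ) mod 2π = 5.934137 rad, q = (β − φ) mod 2π = 4.961989 rad → L = 6.27·(5.934137 + 10.683084 + 4.961989) = 6.27·21.579211 = 135.301651 m
RLR: c = (6 − d² + 2cos(α−β) + 2d(sin α − sin β))/8 = -8.843005, |c| > 1 → infeasible
LRL: c = (6 − d² + 2cos(α−β) − 2d(sin α − sin β))/8 = -11.499512, |c| > 1 → infeasible
Shortest: LSR with L = 62.051013 m ≈ 62.0510 m
Convert LSR to answer units (arcs ×180/π): t = 0.553206·180/π = 31.6964°, p = ρ·p = 6.27·7.817932 = 49.0184 m, q = 1.525355·180/π = 87.3964°, L = 62.0510 m.

LSR: t = 31.6964°, p = 49.0184 m, q = 87.3964°, L = 62.0510 m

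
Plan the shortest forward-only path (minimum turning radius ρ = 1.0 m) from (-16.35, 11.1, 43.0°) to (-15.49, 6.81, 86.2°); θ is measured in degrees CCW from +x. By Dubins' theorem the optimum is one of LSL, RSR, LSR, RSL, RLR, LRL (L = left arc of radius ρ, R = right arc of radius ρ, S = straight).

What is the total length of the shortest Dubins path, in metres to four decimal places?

Let ψ = atan2(Δy, Δx) = atan2(-4.29, 0.86) = -78.6644° be the start→goal bearing.
Normalize: d = |goal − start| / ρ = 4.375351/1.0 = 4.375351, α = (θ_start − ψ) mod 360° = 121.6644° = 2.123444 rad, β = (θ_goal − ψ) mod 360° = 164.8644° = 2.877426 rad.
Common terms: sin α = 0.851138, cos α = -0.524943, sin β = 0.261105, cos β = -0.965311, cos(α−β) = 0.728969, d² = 19.143700. Work in radians in the unit-radius frame; every candidate has L = ρ·(t + p + q).
LSL: p² = 2 + d² − 2cos(α−β) + 2d(sin α − sin β) = 24.848966; p = √p² = 4.984874; φ = atan2(cos β − cos α, d + sin α − sin β) = -0.088456 rad; t = (φ − α) mod 2π = 4.071285 rad, q = (β − φ) mod 2π = 2.965882 rad → L = 1.0·(4.071285 + 4.984874 + 2.965882) = 1.0·12.022041 = 12.022041 m
RSR: p² = 2 + d² − 2cos(α−β) + 2d(sin β − sin α) = 14.522559; p = √p² = 3.810848; φ = atan2(cos α − cos β, d − sin α + sin β) = 0.115815 rad; t = (α − φ) mod 2π = 2.007629 rad, q = (φ − β) mod 2π = 3.521574 rad → L = 1.0·(2.007629 + 3.810848 + 3.521574) = 1.0·9.340051 = 9.340051 m
LSR: p² = d² − 2 + 2cos(α−β) + 2d(sin α + sin β) = 28.334538; p = √p² = 5.323020; φ = atan2(−cos α − cos β, d + sin α + sin β) − atan2(−2, p) = 0.624580 rad; t = (φ − α) mod 2π = 4.784321 rad, q = (φ − β) mod 2π = 4.030339 rad → L = 1.0·(4.784321 + 5.323020 + 4.030339) = 1.0·14.137680 = 14.137680 m
RSL: p² = d² − 2 + 2cos(α−β) − 2d(sin α + sin β) = 8.868737; p = √p² = 2.978042; φ = atan2(cos α + cos β, d − sin α − sin β) − atan2(2, p) = -1.019807 rad; t = (α − φ) mod 2π = 3.143251 rad, q = (β − φ) mod 2π = 3.897234 rad → L = 1.0·(3.143251 + 2.978042 + 3.897234) = 1.0·10.018528 = 10.018528 m
RLR: c = (6 − d² + 2cos(α−β) + 2d(sin α − sin β))/8 = -0.815320; p = 2π − arccos c = 3.759107 rad; φ = atan2(cos α − cos β, d − sin α + sin β) = 0.115815 rad; t = (α − φ + p/2) mod 2π = 3.887183 rad, q = (α − β − t + p) mod 2π = 5.401128 rad → L = 1.0·(3.887183 + 3.759107 + 5.401128) = 1.0·13.047418 = 13.047418 m
LRL: c = (6 − d² + 2cos(α−β) − 2d(sin α − sin β))/8 = -2.106121, |c| > 1 → infeasible
Shortest: RSR with L = 9.340051 m ≈ 9.3401 m

9.3401 m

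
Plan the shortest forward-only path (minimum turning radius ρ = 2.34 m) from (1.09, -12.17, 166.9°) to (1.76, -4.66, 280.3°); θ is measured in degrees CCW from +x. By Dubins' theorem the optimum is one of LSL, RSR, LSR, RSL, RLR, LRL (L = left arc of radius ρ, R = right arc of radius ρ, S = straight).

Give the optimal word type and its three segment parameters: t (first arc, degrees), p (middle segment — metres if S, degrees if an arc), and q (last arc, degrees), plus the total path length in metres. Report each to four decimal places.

RSR: t = 52.7017°, p = 5.2761 m, q = 193.8983°, L = 15.3474 m

Let ψ = atan2(Δy, Δx) = atan2(7.51, 0.67) = 84.9019° be the start→goal bearing.
Normalize: d = |goal − start| / ρ = 7.539828/2.34 = 3.222149, α = (θ_start − ψ) mod 360° = 81.9981° = 1.431137 rad, β = (θ_goal − ψ) mod 360° = 195.3981° = 3.410340 rad.
Common terms: sin α = 0.990263, cos α = 0.139206, sin β = -0.265524, cos β = -0.964104, cos(α−β) = -0.397148, d² = 10.382241. Work in radians in the unit-radius frame; every candidate has L = ρ·(t + p + q).
LSL: p² = 2 + d² − 2cos(α−β) + 2d(sin α − sin β) = 21.269207; p = √p² = 4.611855; φ = atan2(cos β − cos α, d + sin α − sin β) = -0.241576 rad; t = (φ − α) mod 2π = 4.610472 rad, q = (β − φ) mod 2π = 3.651917 rad → L = 2.34·(4.610472 + 4.611855 + 3.651917) = 2.34·12.874244 = 30.125730 m
RSR: p² = 2 + d² − 2cos(α−β) + 2d(sin β − sin α) = 5.083867; p = √p² = 2.254743; φ = atan2(cos α − cos β, d − sin α + sin β) = 0.511319 rad; t = (α − φ) mod 2π = 0.919818 rad, q = (φ − β) mod 2π = 3.384164 rad → L = 2.34·(0.919818 + 2.254743 + 3.384164) = 2.34·6.558725 = 15.347417 m
LSR: p² = d² − 2 + 2cos(α−β) + 2d(sin α + sin β) = 12.258380; p = √p² = 3.501197; φ = atan2(−cos α − cos β, d + sin α + sin β) − atan2(−2, p) = 0.725033 rad; t = (φ − α) mod 2π = 5.577081 rad, q = (φ − β) mod 2π = 3.597878 rad → L = 2.34·(5.577081 + 3.501197 + 3.597878) = 2.34·12.676156 = 29.662204 m
RSL: p² = d² − 2 + 2cos(α−β) − 2d(sin α + sin β) = 2.917511; p = √p² = 1.708072; φ = atan2(cos α + cos β, d − sin α − sin β) − atan2(2, p) = -1.182983 rad; t = (α − φ) mod 2π = 2.614120 rad, q = (β − φ) mod 2π = 4.593324 rad → L = 2.34·(2.614120 + 1.708072 + 4.593324) = 2.34·8.915516 = 20.862308 m
RLR: c = (6 − d² + 2cos(α−β) + 2d(sin α − sin β))/8 = 0.364517; p = 2π − arccos c = 5.085503 rad; φ = atan2(cos α − cos β, d − sin α + sin β) = 0.511319 rad; t = (α − φ + p/2) mod 2π = 3.462569 rad, q = (α − β − t + p) mod 2π = 5.926916 rad → L = 2.34·(3.462569 + 5.085503 + 5.926916) = 2.34·14.474987 = 33.871470 m
LRL: c = (6 − d² + 2cos(α−β) − 2d(sin α − sin β))/8 = -1.658651, |c| > 1 → infeasible
Shortest: RSR with L = 15.347417 m ≈ 15.3474 m
Convert RSR to answer units (arcs ×180/π): t = 0.919818·180/π = 52.7017°, p = ρ·p = 2.34·2.254743 = 5.2761 m, q = 3.384164·180/π = 193.8983°, L = 15.3474 m.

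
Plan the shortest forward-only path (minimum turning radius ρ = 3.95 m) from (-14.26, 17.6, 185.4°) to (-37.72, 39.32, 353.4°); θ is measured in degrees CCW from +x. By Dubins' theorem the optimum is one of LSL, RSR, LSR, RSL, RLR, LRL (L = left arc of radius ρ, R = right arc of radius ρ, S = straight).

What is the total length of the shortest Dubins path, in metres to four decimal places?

40.5577 m

Let ψ = atan2(Δy, Δx) = atan2(21.72, -23.46) = 137.2055° be the start→goal bearing.
Normalize: d = |goal − start| / ρ = 31.970768/3.95 = 8.093865, α = (θ_start − ψ) mod 360° = 48.1945° = 0.841152 rad, β = (θ_goal − ψ) mod 360° = 216.1945° = 3.773305 rad.
Common terms: sin α = 0.745412, cos α = 0.666604, sin β = -0.590528, cos β = -0.807017, cos(α−β) = -0.978148, d² = 65.510655. Work in radians in the unit-radius frame; every candidate has L = ρ·(t + p + q).
LSL: p² = 2 + d² − 2cos(α−β) + 2d(sin α − sin β) = 91.092782; p = √p² = 9.544254; φ = atan2(cos β − cos α, d + sin α − sin β) = -0.155019 rad; t = (φ − α) mod 2π = 5.287014 rad, q = (β − φ) mod 2π = 3.928324 rad → L = 3.95·(5.287014 + 9.544254 + 3.928324) = 3.95·18.759592 = 74.100390 m
RSR: p² = 2 + d² − 2cos(α−β) + 2d(sin β − sin α) = 47.841119; p = √p² = 6.916727; φ = atan2(cos α − cos β, d − sin α + sin β) = 0.214697 rad; t = (α − φ) mod 2π = 0.626455 rad, q = (φ − β) mod 2π = 2.724577 rad → L = 3.95·(0.626455 + 6.916727 + 2.724577) = 3.95·10.267760 = 40.557651 m
LSR: p² = d² − 2 + 2cos(α−β) + 2d(sin α + sin β) = 64.061578; p = √p² = 8.003848; φ = atan2(−cos α − cos β, d + sin α + sin β) − atan2(−2, p) = 0.261886 rad; t = (φ − α) mod 2π = 5.703919 rad, q = (φ − β) mod 2π = 2.771766 rad → L = 3.95·(5.703919 + 8.003848 + 2.771766) = 3.95·16.479533 = 65.094155 m
RSL: p² = d² − 2 + 2cos(α−β) − 2d(sin α + sin β) = 59.047142; p = √p² = 7.684214; φ = atan2(cos α + cos β, d − sin α − sin β) − atan2(2, p) = -0.272309 rad; t = (α − φ) mod 2π = 1.113462 rad, q = (β − φ) mod 2π = 4.045615 rad → L = 3.95·(1.113462 + 7.684214 + 4.045615) = 3.95·12.843290 = 50.730996 m
RLR: c = (6 − d² + 2cos(α−β) + 2d(sin α − sin β))/8 = -4.980140, |c| > 1 → infeasible
LRL: c = (6 − d² + 2cos(α−β) − 2d(sin α − sin β))/8 = -10.386598, |c| > 1 → infeasible
Shortest: RSR with L = 40.557651 m ≈ 40.5577 m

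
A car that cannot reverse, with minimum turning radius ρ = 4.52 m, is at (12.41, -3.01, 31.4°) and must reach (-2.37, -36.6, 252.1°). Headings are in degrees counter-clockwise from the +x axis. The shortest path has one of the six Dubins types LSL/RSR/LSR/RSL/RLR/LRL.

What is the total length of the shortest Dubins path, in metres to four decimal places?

Let ψ = atan2(Δy, Δx) = atan2(-33.59, -14.78) = -113.7501° be the start→goal bearing.
Normalize: d = |goal − start| / ρ = 36.697909/4.52 = 8.119006, α = (θ_start − ψ) mod 360° = 145.1501° = 2.533347 rad, β = (θ_goal − ψ) mod 360° = 5.8501° = 0.102103 rad.
Common terms: sin α = 0.571429, cos α = -0.820652, sin β = 0.101926, cos β = 0.994792, cos(α−β) = -0.758134, d² = 65.918264. Work in radians in the unit-radius frame; every candidate has L = ρ·(t + p + q).
LSL: p² = 2 + d² − 2cos(α−β) + 2d(sin α − sin β) = 77.058335; p = √p² = 8.778288; φ = atan2(cos β − cos α, d + sin α − sin β) = 0.208314 rad; t = (φ − α) mod 2π = 3.958153 rad, q = (β − φ) mod 2π = 6.176974 rad → L = 4.52·(3.958153 + 8.778288 + 6.176974) = 4.52·18.913415 = 85.488634 m
RSR: p² = 2 + d² − 2cos(α−β) + 2d(sin β − sin α) = 61.810731; p = √p² = 7.861980; φ = atan2(cos α − cos β, d − sin α + sin β) = -0.233017 rad; t = (α − φ) mod 2π = 2.766364 rad, q = (φ − β) mod 2π = 5.948065 rad → L = 4.52·(2.766364 + 7.861980 + 5.948065) = 4.52·16.576409 = 74.925369 m
LSR: p² = d² − 2 + 2cos(α−β) + 2d(sin α + sin β) = 73.335936; p = √p² = 8.563640; φ = atan2(−cos α − cos β, d + sin α + sin β) − atan2(−2, p) = 0.209630 rad; t = (φ − α) mod 2π = 3.959469 rad, q = (φ − β) mod 2π = 0.107527 rad → L = 4.52·(3.959469 + 8.563640 + 0.107527) = 4.52·12.630636 = 57.090474 m
RSL: p² = d² − 2 + 2cos(α−β) − 2d(sin α + sin β) = 51.468055; p = √p² = 7.174124; φ = atan2(cos α + cos β, d − sin α − sin β) − atan2(2, p) = -0.248493 rad; t = (α − φ) mod 2π = 2.781839 rad, q = (β − φ) mod 2π = 0.350596 rad → L = 4.52·(2.781839 + 7.174124 + 0.350596) = 4.52·10.306559 = 46.585647 m
RLR: c = (6 − d² + 2cos(α−β) + 2d(sin α − sin β))/8 = -6.726341, |c| > 1 → infeasible
LRL: c = (6 − d² + 2cos(α−β) − 2d(sin α − sin β))/8 = -8.632292, |c| > 1 → infeasible
Shortest: RSL with L = 46.585647 m ≈ 46.5856 m

46.5856 m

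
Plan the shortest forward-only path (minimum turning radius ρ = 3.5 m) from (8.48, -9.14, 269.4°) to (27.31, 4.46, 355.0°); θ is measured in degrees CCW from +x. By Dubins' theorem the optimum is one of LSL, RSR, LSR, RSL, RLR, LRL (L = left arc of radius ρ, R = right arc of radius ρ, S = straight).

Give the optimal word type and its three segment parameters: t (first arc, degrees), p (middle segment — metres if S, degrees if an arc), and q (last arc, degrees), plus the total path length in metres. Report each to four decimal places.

LSR: t = 147.3494°, p = 16.7265 m, q = 61.7494°, L = 29.4997 m

Let ψ = atan2(Δy, Δx) = atan2(13.60, 18.83) = 35.8388° be the start→goal bearing.
Normalize: d = |goal − start| / ρ = 23.227761/3.5 = 6.636503, α = (θ_start − ψ) mod 360° = 233.5612° = 4.076413 rad, β = (θ_goal − ψ) mod 360° = 319.1612° = 5.570414 rad.
Common terms: sin α = -0.804492, cos α = -0.593963, sin β = -0.653933, cos β = 0.756553, cos(α−β) = 0.076719, d² = 44.043176. Work in radians in the unit-radius frame; every candidate has L = ρ·(t + p + q).
LSL: p² = 2 + d² − 2cos(α−β) + 2d(sin α − sin β) = 43.891360; p = √p² = 6.625055; φ = atan2(cos β − cos α, d + sin α − sin β) = 0.205289 rad; t = (φ − α) mod 2π = 2.412061 rad, q = (β − φ) mod 2π = 5.365126 rad → L = 3.5·(2.412061 + 6.625055 + 5.365126) = 3.5·14.402243 = 50.407849 m
RSR: p² = 2 + d² − 2cos(α−β) + 2d(sin β − sin α) = 47.888115; p = √p² = 6.920124; φ = atan2(cos α − cos β, d − sin α + sin β) = -0.196418 rad; t = (α − φ) mod 2π = 4.272831 rad, q = (φ − β) mod 2π = 0.516353 rad → L = 3.5·(4.272831 + 6.920124 + 0.516353) = 3.5·11.709307 = 40.982576 m
LSR: p² = d² − 2 + 2cos(α−β) + 2d(sin α + sin β) = 22.838933; p = √p² = 4.779010; φ = atan2(−cos α − cos β, d + sin α + sin β) − atan2(−2, p) = 0.364960 rad; t = (φ − α) mod 2π = 2.571733 rad, q = (φ − β) mod 2π = 1.077731 rad → L = 3.5·(2.571733 + 4.779010 + 1.077731) = 3.5·8.428474 = 29.499658 m
RSL: p² = d² − 2 + 2cos(α−β) − 2d(sin α + sin β) = 61.554295; p = √p² = 7.845655; φ = atan2(cos α + cos β, d − sin α − sin β) − atan2(2, p) = -0.229520 rad; t = (α − φ) mod 2π = 4.305932 rad, q = (β − φ) mod 2π = 5.799934 rad → L = 3.5·(4.305932 + 7.845655 + 5.799934) = 3.5·17.951521 = 62.830322 m
RLR: c = (6 − d² + 2cos(α−β) + 2d(sin α − sin β))/8 = -4.986014, |c| > 1 → infeasible
LRL: c = (6 − d² + 2cos(α−β) − 2d(sin α − sin β))/8 = -4.486420, |c| > 1 → infeasible
Shortest: LSR with L = 29.499658 m ≈ 29.4997 m
Convert LSR to answer units (arcs ×180/π): t = 2.571733·180/π = 147.3494°, p = ρ·p = 3.5·4.779010 = 16.7265 m, q = 1.077731·180/π = 61.7494°, L = 29.4997 m.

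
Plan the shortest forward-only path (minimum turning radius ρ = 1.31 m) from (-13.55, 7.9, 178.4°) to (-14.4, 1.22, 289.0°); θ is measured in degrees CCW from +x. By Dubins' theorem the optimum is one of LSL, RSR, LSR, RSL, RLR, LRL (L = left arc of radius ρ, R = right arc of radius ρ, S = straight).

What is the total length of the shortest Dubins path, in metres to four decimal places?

Let ψ = atan2(Δy, Δx) = atan2(-6.68, -0.85) = -97.2517° be the start→goal bearing.
Normalize: d = |goal − start| / ρ = 6.733862/1.31 = 5.140353, α = (θ_start − ψ) mod 360° = 275.6517° = 4.811029 rad, β = (θ_goal − ψ) mod 360° = 26.2517° = 0.458178 rad.
Common terms: sin α = -0.995139, cos α = 0.098480, sin β = 0.442315, cos β = 0.896860, cos(α−β) = -0.351842, d² = 26.423227. Work in radians in the unit-radius frame; every candidate has L = ρ·(t + p + q).
LSL: p² = 2 + d² − 2cos(α−β) + 2d(sin α − sin β) = 14.348872; p = √p² = 3.787991; φ = atan2(cos β − cos α, d + sin α − sin β) = 0.212359 rad; t = (φ − α) mod 2π = 1.684515 rad, q = (β − φ) mod 2π = 0.245819 rad → L = 1.31·(1.684515 + 3.787991 + 0.245819) = 1.31·5.718325 = 7.491005 m
RSR: p² = 2 + d² − 2cos(α−β) + 2d(sin β − sin α) = 43.904949; p = √p² = 6.626081; φ = atan2(cos α − cos β, d − sin α + sin β) = -0.120784 rad; t = (α − φ) mod 2π = 4.931813 rad, q = (φ − β) mod 2π = 5.704223 rad → L = 1.31·(4.931813 + 6.626081 + 5.704223) = 1.31·17.262117 = 22.613374 m
LSR: p² = d² − 2 + 2cos(α−β) + 2d(sin α + sin β) = 18.036120; p = √p² = 4.246895; φ = atan2(−cos α − cos β, d + sin α + sin β) − atan2(−2, p) = 0.226469 rad; t = (φ − α) mod 2π = 1.698625 rad, q = (φ − β) mod 2π = 6.051477 rad → L = 1.31·(1.698625 + 4.246895 + 6.051477) = 1.31·11.996997 = 15.716066 m
RSL: p² = d² − 2 + 2cos(α−β) − 2d(sin α + sin β) = 29.402968; p = √p² = 5.422450; φ = atan2(cos α + cos β, d − sin α − sin β) − atan2(2, p) = -0.180275 rad; t = (α − φ) mod 2π = 4.991305 rad, q = (β − φ) mod 2π = 0.638453 rad → L = 1.31·(4.991305 + 5.422450 + 0.638453) = 1.31·11.052208 = 14.478393 m
RLR: c = (6 − d² + 2cos(α−β) + 2d(sin α − sin β))/8 = -4.488119, |c| > 1 → infeasible
LRL: c = (6 − d² + 2cos(α−β) − 2d(sin α − sin β))/8 = -0.793609; p = 2π − arccos c = 3.795671 rad; φ = atan2(cos β − cos α, d + sin α − sin β) = 0.212359 rad; t = (φ − α + p/2) mod 2π = 3.582350 rad, q = (β − α − t + p) mod 2π = 2.143655 rad → L = 1.31·(3.582350 + 3.795671 + 2.143655) = 1.31·9.521676 = 12.473396 m
Shortest: LSL with L = 7.491005 m ≈ 7.4910 m

7.4910 m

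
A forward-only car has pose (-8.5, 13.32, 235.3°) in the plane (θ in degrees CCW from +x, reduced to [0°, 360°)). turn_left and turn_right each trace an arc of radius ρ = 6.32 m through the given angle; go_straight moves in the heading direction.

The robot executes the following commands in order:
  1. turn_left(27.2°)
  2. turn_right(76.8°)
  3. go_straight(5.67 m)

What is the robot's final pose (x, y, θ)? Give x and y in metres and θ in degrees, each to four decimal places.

set_pose: (x, y, θ) = (-8.5000, 13.3200, 235.3000°), ρ = 6.32
turn_left(27.2°): centre at ρ to the left, rotate +27.2° → (-9.5700, 10.5471, 262.5000°)
turn_right(76.8°): centre at ρ to the right, rotate −76.8° → (-15.2082, 5.0833, 185.7000°)
go_straight(5.67): x += 5.67·cos θ, y += 5.67·sin θ → (-20.8502, 4.5201, 185.7000°)

(-20.8502, 4.5201, 185.7000°)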